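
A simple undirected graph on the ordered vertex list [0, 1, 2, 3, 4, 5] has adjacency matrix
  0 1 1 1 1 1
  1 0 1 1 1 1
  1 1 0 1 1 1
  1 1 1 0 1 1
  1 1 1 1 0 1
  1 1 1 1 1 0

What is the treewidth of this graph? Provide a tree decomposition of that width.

Treewidth 5.
One optimal decomposition is:
Bags: B1 = {0, 1, 2, 3, 4, 5}
Tree: (single bag)

With just one bag of size 6, the width is 6 − 1 = 5, so tw(G) ≤ 5. For the lower bound, the 6 vertices {0, 1, 2, 3, 4, 5} are pairwise adjacent, and any tree decomposition puts a clique entirely inside one bag — forcing width ≥ 5. Therefore the treewidth is 5.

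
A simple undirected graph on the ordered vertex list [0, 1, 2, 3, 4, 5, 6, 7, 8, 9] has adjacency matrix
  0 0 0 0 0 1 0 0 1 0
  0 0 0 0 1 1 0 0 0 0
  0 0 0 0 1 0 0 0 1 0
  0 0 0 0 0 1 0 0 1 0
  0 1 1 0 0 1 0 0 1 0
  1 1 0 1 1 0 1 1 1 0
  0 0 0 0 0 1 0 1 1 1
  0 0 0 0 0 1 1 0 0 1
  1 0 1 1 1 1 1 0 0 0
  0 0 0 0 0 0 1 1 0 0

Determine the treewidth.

A width-2 tree decomposition is:
Bags: B1 = {2, 4, 8}  B2 = {4, 5, 8}  B3 = {5, 6, 8}  B4 = {3, 5, 8}  B5 = {5, 6, 7}  B6 = {6, 7, 9}  B7 = {1, 4, 5}  B8 = {0, 5, 8}
Tree: B1–B2, B2–B3, B3–B4, B3–B5, B5–B6, B2–B7, B3–B8
Every bag has size at most 3, so the width is 3 − 1 = 2 and tw(G) ≤ 2. On the other hand G contains the 3-clique {6, 7, 9}. A clique must lie in a single bag of any decomposition, so no decomposition can have width below 2. Combining the bounds, tw(G) = 2.

2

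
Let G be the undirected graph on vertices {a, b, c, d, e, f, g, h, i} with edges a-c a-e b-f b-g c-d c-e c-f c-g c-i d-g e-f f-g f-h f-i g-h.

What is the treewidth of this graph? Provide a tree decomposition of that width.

The largest bag has 3 vertices, giving width 2; this decomposition certifies tw(G) ≤ 2. For the lower bound, the 3 vertices {c, d, g} are pairwise adjacent, and any tree decomposition puts a clique entirely inside one bag — forcing width ≥ 2. Therefore the treewidth is 2.

Treewidth 2.
One optimal decomposition is:
Bags: B1 = {f, g, h}  B2 = {c, f, g}  B3 = {c, e, f}  B4 = {a, c, e}  B5 = {c, d, g}  B6 = {c, f, i}  B7 = {b, f, g}
Tree: B1–B2, B2–B3, B3–B4, B2–B5, B3–B6, B2–B7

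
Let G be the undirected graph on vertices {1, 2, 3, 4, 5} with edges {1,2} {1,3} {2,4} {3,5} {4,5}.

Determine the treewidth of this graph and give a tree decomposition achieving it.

Treewidth 2.
One optimal decomposition is:
Bags: B1 = {1, 2, 4}  B2 = {1, 4, 5}  B3 = {1, 3, 5}
Tree: B1–B2, B2–B3

Every bag has size at most 3, so the width is 3 − 1 = 2 and tw(G) ≤ 2. For the lower bound, G contains the cycle 1–2–4–5–3–1, so G is not a forest; only forests have treewidth ≤ 1, hence tw(G) ≥ 2. The upper and lower bounds meet at 2, so that is the treewidth.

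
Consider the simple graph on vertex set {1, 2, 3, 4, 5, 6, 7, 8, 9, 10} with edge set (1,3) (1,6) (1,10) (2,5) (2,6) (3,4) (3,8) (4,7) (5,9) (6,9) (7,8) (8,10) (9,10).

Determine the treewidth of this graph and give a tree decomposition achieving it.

Treewidth 2.
Bags: B1 = {4, 7, 8}  B2 = {3, 4, 8}  B3 = {3, 8, 10}  B4 = {1, 3, 10}  B5 = {1, 9, 10}  B6 = {1, 6, 9}  B7 = {5, 6, 9}  B8 = {2, 5, 6}
Tree: B1–B2, B2–B3, B3–B4, B4–B5, B5–B6, B6–B7, B7–B8

The largest bag has 3 vertices, giving width 2; this decomposition certifies tw(G) ≤ 2. For the lower bound, G contains the cycle 7–4–3–8–7, so G is not a forest; only forests have treewidth ≤ 1, hence tw(G) ≥ 2. Combining the bounds, tw(G) = 2.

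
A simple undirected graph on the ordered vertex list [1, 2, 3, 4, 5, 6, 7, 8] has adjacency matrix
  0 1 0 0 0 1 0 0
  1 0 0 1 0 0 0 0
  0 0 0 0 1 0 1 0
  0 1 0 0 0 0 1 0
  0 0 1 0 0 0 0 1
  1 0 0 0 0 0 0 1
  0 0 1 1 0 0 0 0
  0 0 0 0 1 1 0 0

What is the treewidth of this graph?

2

A width-2 tree decomposition is:
Bags: B1 = {3, 5, 7}  B2 = {5, 7, 8}  B3 = {6, 7, 8}  B4 = {1, 6, 7}  B5 = {1, 2, 7}  B6 = {2, 4, 7}
Tree: B1–B2, B2–B3, B3–B4, B4–B5, B5–B6
Every bag has size at most 3, so the width is 3 − 1 = 2 and tw(G) ≤ 2. For the lower bound, G contains the cycle 7–3–5–8–6–1–2–4–7, so G is not a forest; only forests have treewidth ≤ 1, hence tw(G) ≥ 2. Combining the bounds, tw(G) = 2.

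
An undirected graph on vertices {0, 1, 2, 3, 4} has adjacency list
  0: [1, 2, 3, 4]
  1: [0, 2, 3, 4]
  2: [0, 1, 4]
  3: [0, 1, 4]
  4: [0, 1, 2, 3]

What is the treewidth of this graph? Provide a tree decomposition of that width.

Treewidth 3.
One such decomposition:
Bags: B1 = {0, 1, 2, 4}  B2 = {0, 1, 3, 4}
Tree: B1–B2

Each bag holds 4 vertices, so the decomposition has width 3, which upper-bounds the treewidth. Conversely, {0, 1, 2, 4} is a clique of size 4, and the vertices of any clique must share a bag in every tree decomposition; so some bag has ≥ 4 vertices and tw(G) ≥ 3. Combining the bounds, tw(G) = 3.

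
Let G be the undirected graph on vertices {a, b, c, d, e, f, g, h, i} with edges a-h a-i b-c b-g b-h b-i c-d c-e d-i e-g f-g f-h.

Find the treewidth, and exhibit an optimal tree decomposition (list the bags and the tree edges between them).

The largest bag has 4 vertices, giving width 3; this decomposition certifies tw(G) ≤ 3. For the lower bound: the 4 vertex sets {c,d,e}, {g}, {b}, {a,f,h,i} are disjoint, each induces a connected subgraph, and every pair is joined by at least one edge of G. Contracting each set to a single vertex therefore yields K_{4} as a minor, and since treewidth is minor-monotone, tw(G) ≥ tw(K_{4}) = 3. The upper and lower bounds meet at 3, so that is the treewidth.

Treewidth 3.
One such decomposition:
Bags: B1 = {c, d, e, g}  B2 = {b, c, d, g}  B3 = {b, d, g, i}  B4 = {b, f, g, i}  B5 = {b, f, h, i}  B6 = {a, f, h, i}
Tree: B1–B2, B2–B3, B3–B4, B4–B5, B5–B6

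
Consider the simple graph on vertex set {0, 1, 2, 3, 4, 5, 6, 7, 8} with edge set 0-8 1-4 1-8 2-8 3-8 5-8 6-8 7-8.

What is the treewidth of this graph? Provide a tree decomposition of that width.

Every bag has size at most 2, so the width is 2 − 1 = 1 and tw(G) ≤ 1. Since G has at least one edge (e.g. 4–1), it is not an edgeless graph, so tw(G) ≥ 1. Combining the bounds, tw(G) = 1.

Treewidth 1.
One such decomposition:
Bags: B1 = {1, 4}  B2 = {1, 8}  B3 = {3, 8}  B4 = {5, 8}  B5 = {7, 8}  B6 = {6, 8}  B7 = {2, 8}  B8 = {0, 8}
Tree: B1–B2, B2–B3, B3–B4, B2–B5, B4–B6, B4–B7, B4–B8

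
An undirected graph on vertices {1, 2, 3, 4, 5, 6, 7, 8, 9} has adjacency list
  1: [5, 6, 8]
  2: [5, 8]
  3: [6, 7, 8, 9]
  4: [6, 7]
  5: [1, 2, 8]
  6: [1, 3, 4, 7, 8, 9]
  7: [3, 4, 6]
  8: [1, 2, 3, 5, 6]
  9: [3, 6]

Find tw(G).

2

A width-2 tree decomposition is:
Bags: B1 = {3, 6, 9}  B2 = {3, 6, 8}  B3 = {3, 6, 7}  B4 = {1, 6, 8}  B5 = {1, 5, 8}  B6 = {2, 5, 8}  B7 = {4, 6, 7}
Tree: B1–B2, B1–B3, B2–B4, B4–B5, B5–B6, B3–B7
Each bag holds 3 vertices, so the decomposition has width 2, which upper-bounds the treewidth. For the lower bound, the 3 vertices {2, 5, 8} are pairwise adjacent, and any tree decomposition puts a clique entirely inside one bag — forcing width ≥ 2. The upper and lower bounds meet at 2, so that is the treewidth.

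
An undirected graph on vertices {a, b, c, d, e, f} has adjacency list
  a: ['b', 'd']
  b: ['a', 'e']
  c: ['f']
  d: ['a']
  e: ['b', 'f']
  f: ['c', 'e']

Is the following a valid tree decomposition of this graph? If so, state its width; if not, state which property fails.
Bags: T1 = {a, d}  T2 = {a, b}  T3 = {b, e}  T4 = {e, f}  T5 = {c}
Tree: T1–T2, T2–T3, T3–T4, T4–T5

No — edge (f,c) lies in no bag.

A tree decomposition must satisfy three properties: every vertex lies in some bag; for every edge, both endpoints lie together in some bag; and for every vertex, the bags containing it form a connected subtree. Here edge (f,c) lies in no bag, so the decomposition is invalid.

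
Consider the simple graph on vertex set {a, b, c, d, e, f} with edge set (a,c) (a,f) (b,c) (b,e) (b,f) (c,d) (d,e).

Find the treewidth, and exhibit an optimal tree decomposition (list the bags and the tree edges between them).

Treewidth 2.
One such decomposition:
Bags: B1 = {c, d, e}  B2 = {b, c, e}  B3 = {a, b, c}  B4 = {a, b, f}
Tree: B1–B2, B2–B3, B3–B4

Every bag has size at most 3, so the width is 3 − 1 = 2 and tw(G) ≤ 2. The edges d–e–b–c–d form a cycle, so G is not a tree and its treewidth is at least 2. Combining the bounds, tw(G) = 2.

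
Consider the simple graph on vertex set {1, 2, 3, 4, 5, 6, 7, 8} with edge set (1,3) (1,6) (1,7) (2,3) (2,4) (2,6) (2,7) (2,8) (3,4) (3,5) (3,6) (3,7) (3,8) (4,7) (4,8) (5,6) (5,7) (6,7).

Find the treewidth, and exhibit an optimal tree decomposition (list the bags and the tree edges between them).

Each bag holds 4 vertices, so the decomposition has width 3, which upper-bounds the treewidth. Conversely, {2, 3, 4, 8} is a clique of size 4, and the vertices of any clique must share a bag in every tree decomposition; so some bag has ≥ 4 vertices and tw(G) ≥ 3. Therefore the treewidth is 3.

Treewidth 3.
Bags: B1 = {2, 3, 4, 7}  B2 = {2, 3, 6, 7}  B3 = {2, 3, 4, 8}  B4 = {1, 3, 6, 7}  B5 = {3, 5, 6, 7}
Tree: B1–B2, B1–B3, B2–B4, B4–B5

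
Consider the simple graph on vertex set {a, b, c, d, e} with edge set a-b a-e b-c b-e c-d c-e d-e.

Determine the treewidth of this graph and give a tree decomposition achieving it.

Treewidth 2.
Bags: B1 = {b, c, e}  B2 = {c, d, e}  B3 = {a, b, e}
Tree: B1–B2, B1–B3

Each bag holds 3 vertices, so the decomposition has width 2, which upper-bounds the treewidth. Conversely, {c, d, e} is a clique of size 3, and the vertices of any clique must share a bag in every tree decomposition; so some bag has ≥ 3 vertices and tw(G) ≥ 2. The upper and lower bounds meet at 2, so that is the treewidth.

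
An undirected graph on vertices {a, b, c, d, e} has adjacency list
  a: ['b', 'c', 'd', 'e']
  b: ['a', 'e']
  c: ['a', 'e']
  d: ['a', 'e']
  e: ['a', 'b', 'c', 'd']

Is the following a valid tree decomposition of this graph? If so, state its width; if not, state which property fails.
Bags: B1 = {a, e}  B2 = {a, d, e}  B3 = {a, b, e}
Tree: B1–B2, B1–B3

No — vertex c appears in no bag.

A tree decomposition must satisfy three properties: every vertex lies in some bag; for every edge, both endpoints lie together in some bag; and for every vertex, the bags containing it form a connected subtree. Here vertex c appears in no bag, so the decomposition is invalid.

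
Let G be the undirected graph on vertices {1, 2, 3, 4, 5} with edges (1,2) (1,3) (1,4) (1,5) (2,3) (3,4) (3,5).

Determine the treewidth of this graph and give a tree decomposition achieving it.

The largest bag has 3 vertices, giving width 2; this decomposition certifies tw(G) ≤ 2. Conversely, {1, 2, 3} is a clique of size 3, and the vertices of any clique must share a bag in every tree decomposition; so some bag has ≥ 3 vertices and tw(G) ≥ 2. The upper and lower bounds meet at 2, so that is the treewidth.

Treewidth 2.
One such decomposition:
Bags: B1 = {1, 3, 4}  B2 = {1, 2, 3}  B3 = {1, 3, 5}
Tree: B1–B2, B1–B3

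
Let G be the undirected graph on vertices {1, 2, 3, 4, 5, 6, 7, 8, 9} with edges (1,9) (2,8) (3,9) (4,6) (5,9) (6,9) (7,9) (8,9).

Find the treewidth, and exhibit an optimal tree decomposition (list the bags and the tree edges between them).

Treewidth 1.
Bags: B1 = {8, 9}  B2 = {6, 9}  B3 = {7, 9}  B4 = {2, 8}  B5 = {4, 6}  B6 = {5, 9}  B7 = {1, 9}  B8 = {3, 9}
Tree: B1–B2, B2–B3, B1–B4, B2–B5, B3–B6, B6–B7, B3–B8

Every bag has size at most 2, so the width is 2 − 1 = 1 and tw(G) ≤ 1. Any graph with an edge has treewidth ≥ 1, and G has the edge 8–9. The upper and lower bounds meet at 1, so that is the treewidth.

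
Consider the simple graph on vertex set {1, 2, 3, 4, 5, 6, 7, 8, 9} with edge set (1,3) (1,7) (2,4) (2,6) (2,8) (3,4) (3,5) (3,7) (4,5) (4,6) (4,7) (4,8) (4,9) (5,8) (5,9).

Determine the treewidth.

2

A width-2 tree decomposition is:
Bags: B1 = {4, 5, 8}  B2 = {2, 4, 8}  B3 = {3, 4, 5}  B4 = {2, 4, 6}  B5 = {3, 4, 7}  B6 = {1, 3, 7}  B7 = {4, 5, 9}
Tree: B1–B2, B1–B3, B2–B4, B3–B5, B5–B6, B3–B7
Each bag holds 3 vertices, so the decomposition has width 2, which upper-bounds the treewidth. On the other hand G contains the 3-clique {1, 3, 7}. A clique must lie in a single bag of any decomposition, so no decomposition can have width below 2. Combining the bounds, tw(G) = 2.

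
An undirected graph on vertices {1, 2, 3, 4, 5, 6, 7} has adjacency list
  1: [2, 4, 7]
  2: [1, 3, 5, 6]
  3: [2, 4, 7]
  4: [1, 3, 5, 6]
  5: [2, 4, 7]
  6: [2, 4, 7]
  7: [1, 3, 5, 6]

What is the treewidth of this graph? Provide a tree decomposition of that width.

Each bag holds 4 vertices, so the decomposition has width 3, which upper-bounds the treewidth. For the lower bound: the 4 vertex sets {1,4}, {2,6}, {7}, {3} are disjoint, each induces a connected subgraph, and every pair is joined by at least one edge of G. Contracting each set to a single vertex therefore yields K_{4} as a minor, and since treewidth is minor-monotone, tw(G) ≥ tw(K_{4}) = 3. Combining the bounds, tw(G) = 3.

Treewidth 3.
One such decomposition:
Bags: B1 = {1, 2, 4, 7}  B2 = {2, 4, 6, 7}  B3 = {2, 3, 4, 7}  B4 = {2, 4, 5, 7}
Tree: B1–B2, B2–B3, B3–B4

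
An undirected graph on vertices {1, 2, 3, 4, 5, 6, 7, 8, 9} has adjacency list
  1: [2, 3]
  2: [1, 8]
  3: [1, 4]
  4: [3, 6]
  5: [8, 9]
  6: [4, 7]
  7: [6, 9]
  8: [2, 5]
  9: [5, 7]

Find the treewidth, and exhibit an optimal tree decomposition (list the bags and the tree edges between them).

Each bag holds 3 vertices, so the decomposition has width 2, which upper-bounds the treewidth. Since 5–9–7–6–4–3–1–2–8–5 is a cycle in G, G is not acyclic. Forests are exactly the graphs of treewidth ≤ 1, so tw(G) ≥ 2. Combining the bounds, tw(G) = 2.

Treewidth 2.
One optimal decomposition is:
Bags: B1 = {5, 7, 9}  B2 = {5, 6, 7}  B3 = {4, 5, 6}  B4 = {3, 4, 5}  B5 = {1, 3, 5}  B6 = {1, 2, 5}  B7 = {2, 5, 8}
Tree: B1–B2, B2–B3, B3–B4, B4–B5, B5–B6, B6–B7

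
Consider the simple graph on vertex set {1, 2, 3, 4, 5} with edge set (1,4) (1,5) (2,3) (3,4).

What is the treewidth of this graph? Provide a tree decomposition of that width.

Each bag holds 2 vertices, so the decomposition has width 1, which upper-bounds the treewidth. Any graph with an edge has treewidth ≥ 1, and G has the edge 2–3. The upper and lower bounds meet at 1, so that is the treewidth.

Treewidth 1.
One such decomposition:
Bags: B1 = {2, 3}  B2 = {3, 4}  B3 = {1, 4}  B4 = {1, 5}
Tree: B1–B2, B2–B3, B3–B4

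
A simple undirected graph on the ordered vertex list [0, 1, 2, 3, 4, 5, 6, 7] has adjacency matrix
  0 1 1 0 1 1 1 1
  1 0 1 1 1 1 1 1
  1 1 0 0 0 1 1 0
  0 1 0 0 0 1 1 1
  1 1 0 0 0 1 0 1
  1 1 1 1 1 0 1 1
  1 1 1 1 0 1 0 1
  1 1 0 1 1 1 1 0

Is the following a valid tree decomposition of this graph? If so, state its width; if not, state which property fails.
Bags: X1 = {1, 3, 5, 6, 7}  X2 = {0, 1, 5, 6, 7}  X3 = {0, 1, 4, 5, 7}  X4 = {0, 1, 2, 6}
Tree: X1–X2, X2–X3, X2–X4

A tree decomposition must satisfy three properties: every vertex lies in some bag; for every edge, both endpoints lie together in some bag; and for every vertex, the bags containing it form a connected subtree. Here edge (5,2) lies in no bag, so the decomposition is invalid.

No — edge (5,2) lies in no bag.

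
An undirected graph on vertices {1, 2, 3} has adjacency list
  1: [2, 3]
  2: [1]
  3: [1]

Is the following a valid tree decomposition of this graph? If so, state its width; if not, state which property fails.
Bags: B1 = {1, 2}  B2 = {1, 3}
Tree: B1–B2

Vertex coverage: the bags together contain {1, 2, 3}, the full vertex set. Edge coverage: each edge of G has both endpoints in at least one bag. Running intersection: for every vertex, the bags containing it form a connected subtree. All three properties hold, so this is a valid tree decomposition of width max|bag| − 1 = 1, and hence tw(G) ≤ 1.

Yes; width 1.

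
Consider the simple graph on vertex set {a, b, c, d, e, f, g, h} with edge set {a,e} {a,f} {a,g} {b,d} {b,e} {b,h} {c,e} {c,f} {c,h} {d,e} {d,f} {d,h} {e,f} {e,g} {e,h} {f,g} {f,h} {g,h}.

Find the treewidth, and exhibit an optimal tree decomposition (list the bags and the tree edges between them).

Treewidth 3.
Bags: B1 = {e, f, g, h}  B2 = {d, e, f, h}  B3 = {a, e, f, g}  B4 = {b, d, e, h}  B5 = {c, e, f, h}
Tree: B1–B2, B1–B3, B2–B4, B2–B5

The largest bag has 4 vertices, giving width 3; this decomposition certifies tw(G) ≤ 3. For the lower bound, the 4 vertices {d, e, f, h} are pairwise adjacent, and any tree decomposition puts a clique entirely inside one bag — forcing width ≥ 3. Hence tw(G) = 3 exactly.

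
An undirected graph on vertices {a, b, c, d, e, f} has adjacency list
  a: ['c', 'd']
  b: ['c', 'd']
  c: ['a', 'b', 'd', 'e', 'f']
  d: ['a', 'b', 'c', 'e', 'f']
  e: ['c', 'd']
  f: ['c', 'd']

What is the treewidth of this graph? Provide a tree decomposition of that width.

Treewidth 2.
One such decomposition:
Bags: B1 = {a, c, d}  B2 = {b, c, d}  B3 = {c, d, f}  B4 = {c, d, e}
Tree: B1–B2, B1–B3, B3–B4

Every bag has size at most 3, so the width is 3 − 1 = 2 and tw(G) ≤ 2. On the other hand G contains the 3-clique {c, d, e}. A clique must lie in a single bag of any decomposition, so no decomposition can have width below 2. Hence tw(G) = 2 exactly.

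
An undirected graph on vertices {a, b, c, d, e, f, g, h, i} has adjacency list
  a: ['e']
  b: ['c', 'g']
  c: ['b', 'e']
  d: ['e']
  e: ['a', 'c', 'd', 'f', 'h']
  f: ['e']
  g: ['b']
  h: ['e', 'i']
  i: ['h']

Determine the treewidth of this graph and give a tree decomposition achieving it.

Treewidth 1.
Bags: B1 = {e, f}  B2 = {d, e}  B3 = {c, e}  B4 = {b, c}  B5 = {b, g}  B6 = {a, e}  B7 = {e, h}  B8 = {h, i}
Tree: B1–B2, B1–B3, B3–B4, B4–B5, B3–B6, B3–B7, B7–B8

Every bag has size at most 2, so the width is 2 − 1 = 1 and tw(G) ≤ 1. Since G has at least one edge (e.g. e–f), it is not an edgeless graph, so tw(G) ≥ 1. Hence tw(G) = 1 exactly.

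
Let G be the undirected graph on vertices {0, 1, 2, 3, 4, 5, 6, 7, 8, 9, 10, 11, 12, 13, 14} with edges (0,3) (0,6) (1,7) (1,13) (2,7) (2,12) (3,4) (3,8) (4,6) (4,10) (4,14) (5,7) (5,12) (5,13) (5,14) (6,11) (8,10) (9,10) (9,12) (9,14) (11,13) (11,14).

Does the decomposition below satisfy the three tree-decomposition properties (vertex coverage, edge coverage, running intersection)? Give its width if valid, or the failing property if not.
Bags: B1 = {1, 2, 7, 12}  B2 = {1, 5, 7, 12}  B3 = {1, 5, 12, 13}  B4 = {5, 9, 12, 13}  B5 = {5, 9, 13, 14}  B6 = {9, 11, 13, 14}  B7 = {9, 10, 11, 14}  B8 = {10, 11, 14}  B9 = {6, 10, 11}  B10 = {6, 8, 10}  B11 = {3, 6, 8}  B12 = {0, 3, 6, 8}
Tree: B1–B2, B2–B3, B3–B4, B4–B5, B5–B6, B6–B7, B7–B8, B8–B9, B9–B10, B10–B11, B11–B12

No — vertex 4 appears in no bag.

A tree decomposition must satisfy three properties: every vertex lies in some bag; for every edge, both endpoints lie together in some bag; and for every vertex, the bags containing it form a connected subtree. Here vertex 4 appears in no bag, so the decomposition is invalid.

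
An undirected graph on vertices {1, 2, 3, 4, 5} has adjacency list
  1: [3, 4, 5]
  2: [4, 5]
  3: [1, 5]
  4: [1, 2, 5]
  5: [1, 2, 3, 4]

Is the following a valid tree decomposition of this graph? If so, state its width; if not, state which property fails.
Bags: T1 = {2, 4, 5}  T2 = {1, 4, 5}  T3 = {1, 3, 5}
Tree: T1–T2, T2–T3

Vertex coverage: the bags together contain {1, 2, 3, 4, 5}, the full vertex set. Edge coverage: each edge of G has both endpoints in at least one bag. Running intersection: for every vertex, the bags containing it form a connected subtree. All three properties hold, so this is a valid tree decomposition of width max|bag| − 1 = 2, and hence tw(G) ≤ 2.

Yes; width 2.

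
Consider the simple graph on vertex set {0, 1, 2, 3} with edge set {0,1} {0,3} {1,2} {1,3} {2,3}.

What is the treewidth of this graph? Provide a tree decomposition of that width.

Treewidth 2.
Bags: B1 = {0, 1, 3}  B2 = {1, 2, 3}
Tree: B1–B2

The largest bag has 3 vertices, giving width 2; this decomposition certifies tw(G) ≤ 2. On the other hand G contains the 3-clique {0, 1, 3}. A clique must lie in a single bag of any decomposition, so no decomposition can have width below 2. Combining the bounds, tw(G) = 2.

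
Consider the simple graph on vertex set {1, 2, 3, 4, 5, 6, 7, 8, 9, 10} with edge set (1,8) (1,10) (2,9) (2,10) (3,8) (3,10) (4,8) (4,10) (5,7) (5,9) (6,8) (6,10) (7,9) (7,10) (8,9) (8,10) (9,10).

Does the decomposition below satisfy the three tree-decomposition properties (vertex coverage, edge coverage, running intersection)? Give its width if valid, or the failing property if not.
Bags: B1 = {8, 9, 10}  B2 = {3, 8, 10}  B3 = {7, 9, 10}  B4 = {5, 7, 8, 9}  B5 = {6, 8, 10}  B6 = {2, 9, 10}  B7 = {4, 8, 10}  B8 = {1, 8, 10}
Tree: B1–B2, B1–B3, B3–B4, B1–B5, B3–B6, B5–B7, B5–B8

No — bags containing vertex 8 are not connected in the tree.

A tree decomposition must satisfy three properties: every vertex lies in some bag; for every edge, both endpoints lie together in some bag; and for every vertex, the bags containing it form a connected subtree. Here bags containing vertex 8 are not connected in the tree, so the decomposition is invalid.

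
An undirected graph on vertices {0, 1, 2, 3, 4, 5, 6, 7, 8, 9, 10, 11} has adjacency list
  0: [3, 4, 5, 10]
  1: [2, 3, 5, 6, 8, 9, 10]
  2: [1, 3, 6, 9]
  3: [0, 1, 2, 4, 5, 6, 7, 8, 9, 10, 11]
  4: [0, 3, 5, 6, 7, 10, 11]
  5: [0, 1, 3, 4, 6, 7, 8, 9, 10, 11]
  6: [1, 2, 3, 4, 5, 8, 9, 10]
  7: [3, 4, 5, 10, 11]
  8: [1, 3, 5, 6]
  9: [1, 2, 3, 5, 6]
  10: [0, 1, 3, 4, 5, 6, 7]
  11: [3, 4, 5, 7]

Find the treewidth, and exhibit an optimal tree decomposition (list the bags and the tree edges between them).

Every bag has size at most 5, so the width is 5 − 1 = 4 and tw(G) ≤ 4. Conversely, {1, 2, 3, 6, 9} is a clique of size 5, and the vertices of any clique must share a bag in every tree decomposition; so some bag has ≥ 5 vertices and tw(G) ≥ 4. Combining the bounds, tw(G) = 4.

Treewidth 4.
One such decomposition:
Bags: B1 = {1, 3, 5, 6, 10}  B2 = {1, 3, 5, 6, 9}  B3 = {1, 3, 5, 6, 8}  B4 = {1, 2, 3, 6, 9}  B5 = {3, 4, 5, 6, 10}  B6 = {3, 4, 5, 7, 10}  B7 = {3, 4, 5, 7, 11}  B8 = {0, 3, 4, 5, 10}
Tree: B1–B2, B1–B3, B2–B4, B1–B5, B5–B6, B6–B7, B5–B8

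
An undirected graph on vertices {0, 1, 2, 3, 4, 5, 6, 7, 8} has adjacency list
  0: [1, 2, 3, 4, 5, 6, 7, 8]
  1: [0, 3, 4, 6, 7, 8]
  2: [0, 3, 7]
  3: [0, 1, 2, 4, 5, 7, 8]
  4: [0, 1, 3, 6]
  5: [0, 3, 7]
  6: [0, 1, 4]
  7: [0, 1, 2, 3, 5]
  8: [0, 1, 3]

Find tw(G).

3

A width-3 tree decomposition is:
Bags: B1 = {0, 1, 3, 4}  B2 = {0, 1, 3, 7}  B3 = {0, 2, 3, 7}  B4 = {0, 1, 4, 6}  B5 = {0, 1, 3, 8}  B6 = {0, 3, 5, 7}
Tree: B1–B2, B2–B3, B1–B4, B2–B5, B2–B6
Each bag holds 4 vertices, so the decomposition has width 3, which upper-bounds the treewidth. For the lower bound, the 4 vertices {0, 1, 3, 8} are pairwise adjacent, and any tree decomposition puts a clique entirely inside one bag — forcing width ≥ 3. Therefore the treewidth is 3.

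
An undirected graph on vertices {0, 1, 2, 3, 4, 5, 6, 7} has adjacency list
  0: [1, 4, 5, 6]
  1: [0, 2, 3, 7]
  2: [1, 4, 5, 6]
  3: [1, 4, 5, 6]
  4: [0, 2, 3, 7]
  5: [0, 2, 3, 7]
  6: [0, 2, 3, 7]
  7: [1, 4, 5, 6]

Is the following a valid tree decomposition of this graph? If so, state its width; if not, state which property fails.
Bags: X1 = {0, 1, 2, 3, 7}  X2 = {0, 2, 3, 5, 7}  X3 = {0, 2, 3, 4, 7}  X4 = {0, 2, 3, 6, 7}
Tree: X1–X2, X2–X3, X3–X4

Every vertex of G appears in some bag (union = {0, 1, 2, 3, 4, 5, 6, 7}); every edge is covered by a bag; and for each vertex v the set of bags containing v is connected in the bag tree. The decomposition is therefore valid. The largest bag has 5 vertices, so the width is 4.

Yes; width 4.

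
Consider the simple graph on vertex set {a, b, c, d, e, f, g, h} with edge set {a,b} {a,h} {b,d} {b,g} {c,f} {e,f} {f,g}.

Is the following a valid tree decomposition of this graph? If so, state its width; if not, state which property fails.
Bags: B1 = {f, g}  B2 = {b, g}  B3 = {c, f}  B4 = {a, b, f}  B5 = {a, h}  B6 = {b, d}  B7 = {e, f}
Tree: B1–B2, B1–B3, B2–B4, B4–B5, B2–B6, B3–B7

A tree decomposition must satisfy three properties: every vertex lies in some bag; for every edge, both endpoints lie together in some bag; and for every vertex, the bags containing it form a connected subtree. Here bags containing vertex f are not connected in the tree, so the decomposition is invalid.

No — bags containing vertex f are not connected in the tree.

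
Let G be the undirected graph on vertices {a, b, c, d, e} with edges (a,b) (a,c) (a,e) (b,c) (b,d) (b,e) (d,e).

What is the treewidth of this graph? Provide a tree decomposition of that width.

Treewidth 2.
One such decomposition:
Bags: B1 = {a, b, e}  B2 = {b, d, e}  B3 = {a, b, c}
Tree: B1–B2, B1–B3

Every bag has size at most 3, so the width is 3 − 1 = 2 and tw(G) ≤ 2. For the lower bound, the 3 vertices {b, d, e} are pairwise adjacent, and any tree decomposition puts a clique entirely inside one bag — forcing width ≥ 2. Combining the bounds, tw(G) = 2.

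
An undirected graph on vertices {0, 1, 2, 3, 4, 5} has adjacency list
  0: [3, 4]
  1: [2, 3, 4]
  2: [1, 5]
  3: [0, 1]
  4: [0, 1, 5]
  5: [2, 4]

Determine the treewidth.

2

A width-2 tree decomposition is:
Bags: B1 = {1, 2, 5}  B2 = {1, 4, 5}  B3 = {1, 3, 4}  B4 = {0, 3, 4}
Tree: B1–B2, B2–B3, B3–B4
Every bag has size at most 3, so the width is 3 − 1 = 2 and tw(G) ≤ 2. Since 2–5–4–1–2 is a cycle in G, G is not acyclic. Forests are exactly the graphs of treewidth ≤ 1, so tw(G) ≥ 2. The upper and lower bounds meet at 2, so that is the treewidth.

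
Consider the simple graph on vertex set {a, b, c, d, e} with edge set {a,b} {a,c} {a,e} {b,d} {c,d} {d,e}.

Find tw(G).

2

A width-2 tree decomposition is:
Bags: B1 = {a, c, d}  B2 = {a, d, e}  B3 = {a, b, d}
Tree: B1–B2, B2–B3
The largest bag has 3 vertices, giving width 2; this decomposition certifies tw(G) ≤ 2. For the lower bound, G contains the cycle c–a–e–d–c, so G is not a forest; only forests have treewidth ≤ 1, hence tw(G) ≥ 2. Hence tw(G) = 2 exactly.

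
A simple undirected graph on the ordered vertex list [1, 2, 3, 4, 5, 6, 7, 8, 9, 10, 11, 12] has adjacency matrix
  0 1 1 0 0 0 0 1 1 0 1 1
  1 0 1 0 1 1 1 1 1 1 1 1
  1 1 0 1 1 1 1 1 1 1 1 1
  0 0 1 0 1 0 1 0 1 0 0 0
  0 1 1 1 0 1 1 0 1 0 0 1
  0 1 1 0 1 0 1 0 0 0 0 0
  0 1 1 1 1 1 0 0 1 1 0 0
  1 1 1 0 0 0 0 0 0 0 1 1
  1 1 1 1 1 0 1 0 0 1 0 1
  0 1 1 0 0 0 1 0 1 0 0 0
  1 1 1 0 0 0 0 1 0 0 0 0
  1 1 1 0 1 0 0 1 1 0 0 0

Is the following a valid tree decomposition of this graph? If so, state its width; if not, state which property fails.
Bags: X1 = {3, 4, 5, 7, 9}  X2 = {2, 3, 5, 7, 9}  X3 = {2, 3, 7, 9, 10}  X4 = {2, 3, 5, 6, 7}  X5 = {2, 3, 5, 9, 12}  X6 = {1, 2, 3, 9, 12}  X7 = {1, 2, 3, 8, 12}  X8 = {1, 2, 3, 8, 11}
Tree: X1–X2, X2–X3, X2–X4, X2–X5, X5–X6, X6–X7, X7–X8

Yes; width 4.

Every vertex of G appears in some bag (union = {1, 2, 3, 4, 5, 6, 7, 8, 9, 10, 11, 12}); every edge is covered by a bag; and for each vertex v the set of bags containing v is connected in the bag tree. The decomposition is therefore valid. The largest bag has 5 vertices, so the width is 4.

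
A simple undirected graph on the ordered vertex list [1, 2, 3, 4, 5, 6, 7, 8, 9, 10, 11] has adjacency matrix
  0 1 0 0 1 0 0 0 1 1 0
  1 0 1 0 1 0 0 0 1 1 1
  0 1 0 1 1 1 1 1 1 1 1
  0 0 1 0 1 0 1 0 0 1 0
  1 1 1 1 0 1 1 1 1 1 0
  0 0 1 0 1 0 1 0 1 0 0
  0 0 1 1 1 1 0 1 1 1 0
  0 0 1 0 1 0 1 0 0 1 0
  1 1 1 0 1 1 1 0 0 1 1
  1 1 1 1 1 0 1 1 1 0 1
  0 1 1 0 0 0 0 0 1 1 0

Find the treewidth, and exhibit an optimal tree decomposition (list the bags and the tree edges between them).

Every bag has size at most 5, so the width is 5 − 1 = 4 and tw(G) ≤ 4. Conversely, {1, 2, 5, 9, 10} is a clique of size 5, and the vertices of any clique must share a bag in every tree decomposition; so some bag has ≥ 5 vertices and tw(G) ≥ 4. Combining the bounds, tw(G) = 4.

Treewidth 4.
Bags: B1 = {1, 2, 5, 9, 10}  B2 = {2, 3, 5, 9, 10}  B3 = {3, 5, 7, 9, 10}  B4 = {2, 3, 9, 10, 11}  B5 = {3, 5, 6, 7, 9}  B6 = {3, 4, 5, 7, 10}  B7 = {3, 5, 7, 8, 10}
Tree: B1–B2, B2–B3, B2–B4, B3–B5, B3–B6, B6–B7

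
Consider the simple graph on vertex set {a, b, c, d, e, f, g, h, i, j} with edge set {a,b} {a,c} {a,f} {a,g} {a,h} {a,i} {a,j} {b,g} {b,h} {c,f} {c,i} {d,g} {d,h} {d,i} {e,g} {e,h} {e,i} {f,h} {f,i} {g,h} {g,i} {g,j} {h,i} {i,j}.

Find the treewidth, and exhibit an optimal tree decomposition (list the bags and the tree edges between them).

Treewidth 3.
One such decomposition:
Bags: B1 = {d, g, h, i}  B2 = {a, g, h, i}  B3 = {a, g, i, j}  B4 = {e, g, h, i}  B5 = {a, f, h, i}  B6 = {a, b, g, h}  B7 = {a, c, f, i}
Tree: B1–B2, B2–B3, B2–B4, B2–B5, B2–B6, B5–B7

Every bag has size at most 4, so the width is 4 − 1 = 3 and tw(G) ≤ 3. Conversely, {a, b, g, h} is a clique of size 4, and the vertices of any clique must share a bag in every tree decomposition; so some bag has ≥ 4 vertices and tw(G) ≥ 3. Therefore the treewidth is 3.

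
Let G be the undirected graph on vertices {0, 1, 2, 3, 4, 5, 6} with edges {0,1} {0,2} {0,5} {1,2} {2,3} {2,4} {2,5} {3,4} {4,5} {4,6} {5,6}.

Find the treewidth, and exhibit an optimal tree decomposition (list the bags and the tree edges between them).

Treewidth 2.
One optimal decomposition is:
Bags: B1 = {4, 5, 6}  B2 = {2, 4, 5}  B3 = {2, 3, 4}  B4 = {0, 2, 5}  B5 = {0, 1, 2}
Tree: B1–B2, B2–B3, B2–B4, B4–B5

Each bag holds 3 vertices, so the decomposition has width 2, which upper-bounds the treewidth. Conversely, {0, 1, 2} is a clique of size 3, and the vertices of any clique must share a bag in every tree decomposition; so some bag has ≥ 3 vertices and tw(G) ≥ 2. Combining the bounds, tw(G) = 2.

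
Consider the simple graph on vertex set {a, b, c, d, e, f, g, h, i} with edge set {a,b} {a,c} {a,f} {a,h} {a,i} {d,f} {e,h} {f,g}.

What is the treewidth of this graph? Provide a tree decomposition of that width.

Treewidth 1.
Bags: B1 = {d, f}  B2 = {f, g}  B3 = {a, f}  B4 = {a, b}  B5 = {a, i}  B6 = {a, h}  B7 = {e, h}  B8 = {a, c}
Tree: B1–B2, B2–B3, B3–B4, B4–B5, B5–B6, B6–B7, B6–B8

Every bag has size at most 2, so the width is 2 − 1 = 1 and tw(G) ≤ 1. Since G has at least one edge (e.g. d–f), it is not an edgeless graph, so tw(G) ≥ 1. Hence tw(G) = 1 exactly.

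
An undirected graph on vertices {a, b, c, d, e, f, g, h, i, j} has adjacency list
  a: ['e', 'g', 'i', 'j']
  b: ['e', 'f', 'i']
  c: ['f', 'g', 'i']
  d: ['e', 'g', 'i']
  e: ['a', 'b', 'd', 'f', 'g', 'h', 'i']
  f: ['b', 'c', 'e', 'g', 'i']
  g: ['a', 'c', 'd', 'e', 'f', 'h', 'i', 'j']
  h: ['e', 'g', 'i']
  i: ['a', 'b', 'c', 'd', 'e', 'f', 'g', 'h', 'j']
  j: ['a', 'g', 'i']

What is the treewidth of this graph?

3

A width-3 tree decomposition is:
Bags: B1 = {d, e, g, i}  B2 = {e, f, g, i}  B3 = {c, f, g, i}  B4 = {b, e, f, i}  B5 = {a, e, g, i}  B6 = {e, g, h, i}  B7 = {a, g, i, j}
Tree: B1–B2, B2–B3, B2–B4, B1–B5, B1–B6, B5–B7
The largest bag has 4 vertices, giving width 3; this decomposition certifies tw(G) ≤ 3. On the other hand G contains the 4-clique {a, g, i, j}. A clique must lie in a single bag of any decomposition, so no decomposition can have width below 3. Hence tw(G) = 3 exactly.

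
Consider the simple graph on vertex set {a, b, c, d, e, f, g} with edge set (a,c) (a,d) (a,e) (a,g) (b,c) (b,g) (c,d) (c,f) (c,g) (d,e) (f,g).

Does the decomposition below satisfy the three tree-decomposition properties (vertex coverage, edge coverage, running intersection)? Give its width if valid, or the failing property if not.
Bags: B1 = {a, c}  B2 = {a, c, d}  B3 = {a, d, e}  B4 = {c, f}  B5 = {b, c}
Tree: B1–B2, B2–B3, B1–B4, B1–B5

A tree decomposition must satisfy three properties: every vertex lies in some bag; for every edge, both endpoints lie together in some bag; and for every vertex, the bags containing it form a connected subtree. Here vertex g appears in no bag, so the decomposition is invalid.

No — vertex g appears in no bag.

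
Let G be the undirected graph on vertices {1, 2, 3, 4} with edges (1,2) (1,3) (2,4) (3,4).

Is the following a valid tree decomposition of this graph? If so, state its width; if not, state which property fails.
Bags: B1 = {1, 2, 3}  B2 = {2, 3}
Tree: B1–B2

A tree decomposition must satisfy three properties: every vertex lies in some bag; for every edge, both endpoints lie together in some bag; and for every vertex, the bags containing it form a connected subtree. Here vertex 4 appears in no bag, so the decomposition is invalid.

No — vertex 4 appears in no bag.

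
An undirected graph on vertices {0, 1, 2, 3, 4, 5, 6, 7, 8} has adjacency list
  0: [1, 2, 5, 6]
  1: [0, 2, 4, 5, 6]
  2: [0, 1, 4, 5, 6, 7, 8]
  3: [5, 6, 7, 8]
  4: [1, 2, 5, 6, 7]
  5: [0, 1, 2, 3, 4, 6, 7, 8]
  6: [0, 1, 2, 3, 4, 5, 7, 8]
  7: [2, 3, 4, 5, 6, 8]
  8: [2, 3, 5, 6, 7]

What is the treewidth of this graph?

4

A width-4 tree decomposition is:
Bags: B1 = {2, 4, 5, 6, 7}  B2 = {1, 2, 4, 5, 6}  B3 = {2, 5, 6, 7, 8}  B4 = {0, 1, 2, 5, 6}  B5 = {3, 5, 6, 7, 8}
Tree: B1–B2, B1–B3, B2–B4, B3–B5
Each bag holds 5 vertices, so the decomposition has width 4, which upper-bounds the treewidth. For the lower bound, the 5 vertices {2, 5, 6, 7, 8} are pairwise adjacent, and any tree decomposition puts a clique entirely inside one bag — forcing width ≥ 4. The upper and lower bounds meet at 4, so that is the treewidth.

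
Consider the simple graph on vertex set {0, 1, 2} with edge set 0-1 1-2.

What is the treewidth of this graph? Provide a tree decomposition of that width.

Treewidth 1.
Bags: B1 = {0, 1}  B2 = {1, 2}
Tree: B1–B2

The largest bag has 2 vertices, giving width 1; this decomposition certifies tw(G) ≤ 1. Since G has at least one edge (e.g. 1–0), it is not an edgeless graph, so tw(G) ≥ 1. Therefore the treewidth is 1.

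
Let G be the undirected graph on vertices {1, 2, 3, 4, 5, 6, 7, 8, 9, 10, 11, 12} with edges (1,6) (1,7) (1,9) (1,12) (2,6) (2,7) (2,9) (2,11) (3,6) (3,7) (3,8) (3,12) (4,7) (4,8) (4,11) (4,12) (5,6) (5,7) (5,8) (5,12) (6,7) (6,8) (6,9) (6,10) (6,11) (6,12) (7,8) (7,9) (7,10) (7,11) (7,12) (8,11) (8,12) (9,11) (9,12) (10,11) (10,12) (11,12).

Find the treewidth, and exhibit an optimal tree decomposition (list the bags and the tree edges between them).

The largest bag has 5 vertices, giving width 4; this decomposition certifies tw(G) ≤ 4. On the other hand G contains the 5-clique {4, 7, 8, 11, 12}. A clique must lie in a single bag of any decomposition, so no decomposition can have width below 4. The upper and lower bounds meet at 4, so that is the treewidth.

Treewidth 4.
One such decomposition:
Bags: B1 = {6, 7, 8, 11, 12}  B2 = {6, 7, 9, 11, 12}  B3 = {4, 7, 8, 11, 12}  B4 = {6, 7, 10, 11, 12}  B5 = {2, 6, 7, 9, 11}  B6 = {1, 6, 7, 9, 12}  B7 = {5, 6, 7, 8, 12}  B8 = {3, 6, 7, 8, 12}
Tree: B1–B2, B1–B3, B1–B4, B2–B5, B2–B6, B1–B7, B7–B8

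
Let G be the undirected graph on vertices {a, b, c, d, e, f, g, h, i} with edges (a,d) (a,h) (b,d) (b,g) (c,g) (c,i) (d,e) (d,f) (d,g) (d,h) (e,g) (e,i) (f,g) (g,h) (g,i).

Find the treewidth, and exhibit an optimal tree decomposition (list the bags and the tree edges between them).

Treewidth 2.
One optimal decomposition is:
Bags: B1 = {d, e, g}  B2 = {d, g, h}  B3 = {a, d, h}  B4 = {e, g, i}  B5 = {b, d, g}  B6 = {c, g, i}  B7 = {d, f, g}
Tree: B1–B2, B2–B3, B1–B4, B2–B5, B4–B6, B1–B7

Each bag holds 3 vertices, so the decomposition has width 2, which upper-bounds the treewidth. On the other hand G contains the 3-clique {d, e, g}. A clique must lie in a single bag of any decomposition, so no decomposition can have width below 2. The upper and lower bounds meet at 2, so that is the treewidth.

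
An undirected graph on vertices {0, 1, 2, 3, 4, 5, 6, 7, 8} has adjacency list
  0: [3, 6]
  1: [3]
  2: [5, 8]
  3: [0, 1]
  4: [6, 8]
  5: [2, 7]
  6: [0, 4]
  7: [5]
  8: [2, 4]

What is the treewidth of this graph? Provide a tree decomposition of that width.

Treewidth 1.
One optimal decomposition is:
Bags: B1 = {1, 3}  B2 = {0, 3}  B3 = {0, 6}  B4 = {4, 6}  B5 = {4, 8}  B6 = {2, 8}  B7 = {2, 5}  B8 = {5, 7}
Tree: B1–B2, B2–B3, B3–B4, B4–B5, B5–B6, B6–B7, B7–B8

The largest bag has 2 vertices, giving width 1; this decomposition certifies tw(G) ≤ 1. Since G has at least one edge (e.g. 1–3), it is not an edgeless graph, so tw(G) ≥ 1. The upper and lower bounds meet at 1, so that is the treewidth.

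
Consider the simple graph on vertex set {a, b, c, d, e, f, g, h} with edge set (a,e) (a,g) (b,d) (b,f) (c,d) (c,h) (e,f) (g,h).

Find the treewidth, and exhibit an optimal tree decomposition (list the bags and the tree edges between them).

Treewidth 2.
Bags: B1 = {b, c, d}  B2 = {b, c, f}  B3 = {c, e, f}  B4 = {a, c, e}  B5 = {a, c, g}  B6 = {c, g, h}
Tree: B1–B2, B2–B3, B3–B4, B4–B5, B5–B6

Every bag has size at most 3, so the width is 3 − 1 = 2 and tw(G) ≤ 2. Since c–d–b–f–e–a–g–h–c is a cycle in G, G is not acyclic. Forests are exactly the graphs of treewidth ≤ 1, so tw(G) ≥ 2. Hence tw(G) = 2 exactly.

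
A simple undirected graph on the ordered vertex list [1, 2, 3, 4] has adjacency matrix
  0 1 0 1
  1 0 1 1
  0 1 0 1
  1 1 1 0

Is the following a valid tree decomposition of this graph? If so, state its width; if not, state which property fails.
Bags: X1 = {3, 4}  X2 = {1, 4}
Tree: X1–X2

No — vertex 2 appears in no bag.

A tree decomposition must satisfy three properties: every vertex lies in some bag; for every edge, both endpoints lie together in some bag; and for every vertex, the bags containing it form a connected subtree. Here vertex 2 appears in no bag, so the decomposition is invalid.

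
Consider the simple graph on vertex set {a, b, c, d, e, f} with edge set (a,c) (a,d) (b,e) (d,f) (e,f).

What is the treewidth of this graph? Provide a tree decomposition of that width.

Every bag has size at most 2, so the width is 2 − 1 = 1 and tw(G) ≤ 1. Any graph with an edge has treewidth ≥ 1, and G has the edge c–a. Therefore the treewidth is 1.

Treewidth 1.
One such decomposition:
Bags: B1 = {a, c}  B2 = {a, d}  B3 = {d, f}  B4 = {e, f}  B5 = {b, e}
Tree: B1–B2, B2–B3, B3–B4, B4–B5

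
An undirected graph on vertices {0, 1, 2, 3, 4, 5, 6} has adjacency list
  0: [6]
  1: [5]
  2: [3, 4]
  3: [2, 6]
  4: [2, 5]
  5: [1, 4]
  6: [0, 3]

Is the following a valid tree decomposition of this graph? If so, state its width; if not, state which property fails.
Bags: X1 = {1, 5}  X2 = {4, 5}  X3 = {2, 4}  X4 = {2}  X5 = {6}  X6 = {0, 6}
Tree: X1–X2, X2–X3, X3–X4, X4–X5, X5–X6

A tree decomposition must satisfy three properties: every vertex lies in some bag; for every edge, both endpoints lie together in some bag; and for every vertex, the bags containing it form a connected subtree. Here vertex 3 appears in no bag, so the decomposition is invalid.

No — vertex 3 appears in no bag.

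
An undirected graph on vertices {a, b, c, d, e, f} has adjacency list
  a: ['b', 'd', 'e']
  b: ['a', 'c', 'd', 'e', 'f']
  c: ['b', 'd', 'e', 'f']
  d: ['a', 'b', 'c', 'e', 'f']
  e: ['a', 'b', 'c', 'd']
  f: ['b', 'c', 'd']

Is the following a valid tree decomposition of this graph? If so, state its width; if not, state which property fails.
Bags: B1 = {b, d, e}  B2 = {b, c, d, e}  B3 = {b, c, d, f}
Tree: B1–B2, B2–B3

A tree decomposition must satisfy three properties: every vertex lies in some bag; for every edge, both endpoints lie together in some bag; and for every vertex, the bags containing it form a connected subtree. Here vertex a appears in no bag, so the decomposition is invalid.

No — vertex a appears in no bag.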